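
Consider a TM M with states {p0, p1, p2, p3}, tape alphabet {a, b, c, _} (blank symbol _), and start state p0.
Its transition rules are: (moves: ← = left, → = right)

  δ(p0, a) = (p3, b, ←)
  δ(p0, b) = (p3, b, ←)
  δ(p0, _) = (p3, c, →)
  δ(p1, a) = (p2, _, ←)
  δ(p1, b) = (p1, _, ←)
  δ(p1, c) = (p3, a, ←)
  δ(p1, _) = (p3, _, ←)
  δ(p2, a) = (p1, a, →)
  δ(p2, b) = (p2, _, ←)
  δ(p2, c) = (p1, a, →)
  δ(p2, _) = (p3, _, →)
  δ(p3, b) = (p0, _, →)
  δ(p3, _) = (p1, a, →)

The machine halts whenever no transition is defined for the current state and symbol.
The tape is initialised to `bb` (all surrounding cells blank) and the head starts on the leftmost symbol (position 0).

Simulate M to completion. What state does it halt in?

state=p0 head=0 tape=__[b]b   (p0,b)→(p3,b,←)
state=p3 head=-1 tape=_[_]bb   (p3,_)→(p1,a,→)
state=p1 head=0 tape=_a[b]b   (p1,b)→(p1,_,←)
state=p1 head=-1 tape=_[a]_b   (p1,a)→(p2,_,←)
state=p2 head=-2 tape=[_]__b   (p2,_)→(p3,_,→)
state=p3 head=-1 tape=_[_]_b   (p3,_)→(p1,a,→)
state=p1 head=0 tape=_a[_]b   (p1,_)→(p3,_,←)
state=p3 head=-1 tape=_[a]_b
No transition is defined for (p3, a); M halts in state p3.

p3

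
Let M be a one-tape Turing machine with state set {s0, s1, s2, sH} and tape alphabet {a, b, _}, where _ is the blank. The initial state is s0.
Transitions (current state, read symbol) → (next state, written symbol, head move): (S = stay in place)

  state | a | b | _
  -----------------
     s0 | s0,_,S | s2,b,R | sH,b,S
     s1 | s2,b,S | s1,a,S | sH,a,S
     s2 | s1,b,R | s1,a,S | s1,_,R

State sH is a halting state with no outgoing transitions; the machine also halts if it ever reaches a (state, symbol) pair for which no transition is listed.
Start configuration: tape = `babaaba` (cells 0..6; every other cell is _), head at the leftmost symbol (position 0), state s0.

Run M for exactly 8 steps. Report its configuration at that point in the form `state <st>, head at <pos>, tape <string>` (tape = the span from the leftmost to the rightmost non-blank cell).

s0 | [b]abaaba   read b → write b, move R, go to s2
s2 | b[a]baaba   read a → write b, move R, go to s1
s1 | bb[b]aaba   read b → write a, move S, go to s1
s1 | bb[a]aaba   read a → write b, move S, go to s2
s2 | bb[b]aaba   read b → write a, move S, go to s1
s1 | bb[a]aaba   read a → write b, move S, go to s2
s2 | bb[b]aaba   read b → write a, move S, go to s1
s1 | bb[a]aaba   read a → write b, move S, go to s2
s2 | bb[b]aaba
After 8 steps: state s2, head at 2, tape bbbaaba.

state s2, head at 2, tape bbbaaba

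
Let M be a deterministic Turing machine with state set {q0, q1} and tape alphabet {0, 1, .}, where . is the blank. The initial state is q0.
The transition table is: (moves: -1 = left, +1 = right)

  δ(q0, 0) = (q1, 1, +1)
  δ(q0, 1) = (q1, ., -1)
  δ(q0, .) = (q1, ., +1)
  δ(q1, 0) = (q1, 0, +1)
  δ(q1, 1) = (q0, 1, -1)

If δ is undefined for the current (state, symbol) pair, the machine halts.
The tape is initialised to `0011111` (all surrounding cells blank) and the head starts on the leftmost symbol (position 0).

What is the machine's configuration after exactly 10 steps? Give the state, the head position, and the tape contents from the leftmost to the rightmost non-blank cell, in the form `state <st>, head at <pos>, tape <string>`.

state q1, head at 0, tape 1.11111

state=q0 head=0 tape=.[0]011111   (q0,0)→(q1,1,+1)
state=q1 head=1 tape=.1[0]11111   (q1,0)→(q1,0,+1)
state=q1 head=2 tape=.10[1]1111   (q1,1)→(q0,1,-1)
state=q0 head=1 tape=.1[0]11111   (q0,0)→(q1,1,+1)
state=q1 head=2 tape=.11[1]1111   (q1,1)→(q0,1,-1)
state=q0 head=1 tape=.1[1]11111   (q0,1)→(q1,.,-1)
state=q1 head=0 tape=.[1].11111   (q1,1)→(q0,1,-1)
state=q0 head=-1 tape=[.]1.11111   (q0,.)→(q1,.,+1)
state=q1 head=0 tape=.[1].11111   (q1,1)→(q0,1,-1)
state=q0 head=-1 tape=[.]1.11111   (q0,.)→(q1,.,+1)
state=q1 head=0 tape=.[1].11111
After 10 steps: state q1, head at 0, tape 1.11111.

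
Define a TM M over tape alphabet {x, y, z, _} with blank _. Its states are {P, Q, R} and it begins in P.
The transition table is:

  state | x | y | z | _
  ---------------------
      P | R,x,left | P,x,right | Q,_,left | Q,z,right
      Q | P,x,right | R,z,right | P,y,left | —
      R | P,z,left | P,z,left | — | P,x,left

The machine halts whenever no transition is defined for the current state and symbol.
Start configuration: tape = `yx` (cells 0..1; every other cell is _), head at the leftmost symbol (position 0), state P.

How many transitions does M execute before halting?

6

state=P head=0 tape=__[y]x   (P,y)→(P,x,right)
state=P head=1 tape=__x[x]   (P,x)→(R,x,left)
state=R head=0 tape=__[x]x   (R,x)→(P,z,left)
state=P head=-1 tape=_[_]zx   (P,_)→(Q,z,right)
state=Q head=0 tape=_z[z]x   (Q,z)→(P,y,left)
state=P head=-1 tape=_[z]yx   (P,z)→(Q,_,left)
state=Q head=-2 tape=[_]_yx
M halts after 6 transitions.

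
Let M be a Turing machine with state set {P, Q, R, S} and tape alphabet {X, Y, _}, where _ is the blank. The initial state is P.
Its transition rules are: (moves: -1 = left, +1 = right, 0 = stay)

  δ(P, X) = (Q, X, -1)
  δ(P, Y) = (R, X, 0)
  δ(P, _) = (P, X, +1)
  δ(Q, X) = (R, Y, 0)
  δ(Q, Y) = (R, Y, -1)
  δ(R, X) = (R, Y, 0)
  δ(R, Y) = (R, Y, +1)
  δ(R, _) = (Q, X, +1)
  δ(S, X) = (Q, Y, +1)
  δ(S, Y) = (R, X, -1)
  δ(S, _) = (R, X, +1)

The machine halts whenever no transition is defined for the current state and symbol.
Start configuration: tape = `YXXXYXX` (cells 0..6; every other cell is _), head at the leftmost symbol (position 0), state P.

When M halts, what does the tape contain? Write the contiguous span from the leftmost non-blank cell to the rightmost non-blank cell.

YYYYYYYX

state=P head=0 tape=[Y]XXXYXX__   (P,Y)→(R,X,0)
state=R head=0 tape=[X]XXXYXX__   (R,X)→(R,Y,0)
state=R head=0 tape=[Y]XXXYXX__   (R,Y)→(R,Y,+1)
state=R head=1 tape=Y[X]XXYXX__   (R,X)→(R,Y,0)
state=R head=1 tape=Y[Y]XXYXX__   (R,Y)→(R,Y,+1)
state=R head=2 tape=YY[X]XYXX__   (R,X)→(R,Y,0)
state=R head=2 tape=YY[Y]XYXX__   (R,Y)→(R,Y,+1)
state=R head=3 tape=YYY[X]YXX__   (R,X)→(R,Y,0)
state=R head=3 tape=YYY[Y]YXX__   (R,Y)→(R,Y,+1)
state=R head=4 tape=YYYY[Y]XX__   (R,Y)→(R,Y,+1)
state=R head=5 tape=YYYYY[X]X__   (R,X)→(R,Y,0)
state=R head=5 tape=YYYYY[Y]X__   (R,Y)→(R,Y,+1)
state=R head=6 tape=YYYYYY[X]__   (R,X)→(R,Y,0)
state=R head=6 tape=YYYYYY[Y]__   (R,Y)→(R,Y,+1)
state=R head=7 tape=YYYYYYY[_]_   (R,_)→(Q,X,+1)
state=Q head=8 tape=YYYYYYYX[_]
The non-blank tape span at halt is YYYYYYYX.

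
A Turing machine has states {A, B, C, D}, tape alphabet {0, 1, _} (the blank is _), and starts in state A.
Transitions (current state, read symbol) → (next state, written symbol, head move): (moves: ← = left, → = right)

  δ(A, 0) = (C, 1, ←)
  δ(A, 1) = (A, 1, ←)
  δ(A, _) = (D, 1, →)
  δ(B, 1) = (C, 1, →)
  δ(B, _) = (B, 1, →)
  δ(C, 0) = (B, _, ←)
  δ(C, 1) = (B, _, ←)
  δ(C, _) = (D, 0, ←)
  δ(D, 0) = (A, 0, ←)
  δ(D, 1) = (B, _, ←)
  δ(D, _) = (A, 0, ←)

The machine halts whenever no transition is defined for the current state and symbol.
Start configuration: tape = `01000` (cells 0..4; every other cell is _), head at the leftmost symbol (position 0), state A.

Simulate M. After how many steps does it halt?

state=A head=0 tape=_____[0]1000   (A,0)→(C,1,←)
state=C head=-1 tape=____[_]11000   (C,_)→(D,0,←)
state=D head=-2 tape=___[_]011000   (D,_)→(A,0,←)
state=A head=-3 tape=__[_]0011000   (A,_)→(D,1,→)
state=D head=-2 tape=__1[0]011000   (D,0)→(A,0,←)
state=A head=-3 tape=__[1]0011000   (A,1)→(A,1,←)
state=A head=-4 tape=_[_]10011000   (A,_)→(D,1,→)
state=D head=-3 tape=_1[1]0011000   (D,1)→(B,_,←)
state=B head=-4 tape=_[1]_0011000   (B,1)→(C,1,→)
state=C head=-3 tape=_1[_]0011000   (C,_)→(D,0,←)
state=D head=-4 tape=_[1]00011000   (D,1)→(B,_,←)
state=B head=-5 tape=[_]_00011000   (B,_)→(B,1,→)
state=B head=-4 tape=1[_]00011000   (B,_)→(B,1,→)
state=B head=-3 tape=11[0]0011000
M halts after 13 transitions.

13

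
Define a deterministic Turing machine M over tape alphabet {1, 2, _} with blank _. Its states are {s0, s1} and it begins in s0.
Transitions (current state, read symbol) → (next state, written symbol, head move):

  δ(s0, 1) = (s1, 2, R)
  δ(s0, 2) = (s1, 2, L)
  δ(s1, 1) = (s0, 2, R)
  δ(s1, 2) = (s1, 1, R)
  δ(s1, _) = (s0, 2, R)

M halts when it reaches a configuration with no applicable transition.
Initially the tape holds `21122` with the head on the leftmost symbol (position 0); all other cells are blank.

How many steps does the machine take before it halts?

state=s0 head=0 tape=_[2]1122__   (s0,2)→(s1,2,L)
state=s1 head=-1 tape=[_]21122__   (s1,_)→(s0,2,R)
state=s0 head=0 tape=2[2]1122__   (s0,2)→(s1,2,L)
state=s1 head=-1 tape=[2]21122__   (s1,2)→(s1,1,R)
state=s1 head=0 tape=1[2]1122__   (s1,2)→(s1,1,R)
state=s1 head=1 tape=11[1]122__   (s1,1)→(s0,2,R)
state=s0 head=2 tape=112[1]22__   (s0,1)→(s1,2,R)
state=s1 head=3 tape=1122[2]2__   (s1,2)→(s1,1,R)
state=s1 head=4 tape=11221[2]__   (s1,2)→(s1,1,R)
state=s1 head=5 tape=112211[_]_   (s1,_)→(s0,2,R)
state=s0 head=6 tape=1122112[_]
M halts after 10 transitions.

10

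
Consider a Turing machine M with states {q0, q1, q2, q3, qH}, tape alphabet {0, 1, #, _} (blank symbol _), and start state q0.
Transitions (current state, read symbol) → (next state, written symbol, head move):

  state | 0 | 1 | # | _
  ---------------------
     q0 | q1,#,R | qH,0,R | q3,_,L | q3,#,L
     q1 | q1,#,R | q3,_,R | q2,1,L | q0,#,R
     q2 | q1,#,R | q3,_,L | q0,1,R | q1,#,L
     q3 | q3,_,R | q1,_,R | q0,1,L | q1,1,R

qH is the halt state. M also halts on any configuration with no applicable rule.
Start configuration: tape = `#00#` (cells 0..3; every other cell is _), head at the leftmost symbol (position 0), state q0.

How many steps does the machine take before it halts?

q0 | _[#]00#_   read # → write _, move L, go to q3
q3 | [_]_00#_   read _ → write 1, move R, go to q1
q1 | 1[_]00#_   read _ → write #, move R, go to q0
q0 | 1#[0]0#_   read 0 → write #, move R, go to q1
q1 | 1##[0]#_   read 0 → write #, move R, go to q1
q1 | 1###[#]_   read # → write 1, move L, go to q2
q2 | 1##[#]1_   read # → write 1, move R, go to q0
q0 | 1##1[1]_   read 1 → write 0, move R, go to qH
qH | 1##10[_]
M halts after 8 transitions.

8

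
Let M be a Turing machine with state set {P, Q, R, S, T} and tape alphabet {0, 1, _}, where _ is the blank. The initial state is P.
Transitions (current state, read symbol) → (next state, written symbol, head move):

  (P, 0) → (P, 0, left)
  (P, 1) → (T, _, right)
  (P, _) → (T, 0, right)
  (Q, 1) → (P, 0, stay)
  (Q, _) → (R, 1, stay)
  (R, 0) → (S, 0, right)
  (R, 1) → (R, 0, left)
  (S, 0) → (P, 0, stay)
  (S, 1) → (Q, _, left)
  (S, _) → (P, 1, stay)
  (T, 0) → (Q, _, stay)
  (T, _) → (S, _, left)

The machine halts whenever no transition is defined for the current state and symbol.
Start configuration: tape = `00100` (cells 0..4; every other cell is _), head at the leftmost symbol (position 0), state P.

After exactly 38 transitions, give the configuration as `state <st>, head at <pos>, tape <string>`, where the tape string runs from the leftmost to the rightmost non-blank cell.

state S, head at -4, tape 0000000100

P | _____[0]0100   read 0 → write 0, move left, go to P
P | ____[_]00100   read _ → write 0, move right, go to T
T | ____0[0]0100   read 0 → write _, move stay, go to Q
Q | ____0[_]0100   read _ → write 1, move stay, go to R
R | ____0[1]0100   read 1 → write 0, move left, go to R
R | ____[0]00100   read 0 → write 0, move right, go to S
S | ____0[0]0100   read 0 → write 0, move stay, go to P
P | ____0[0]0100   read 0 → write 0, move left, go to P
P | ____[0]00100   read 0 → write 0, move left, go to P
P | ___[_]000100   read _ → write 0, move right, go to T
T | ___0[0]00100   read 0 → write _, move stay, go to Q
Q | ___0[_]00100   read _ → write 1, move stay, go to R
R | ___0[1]00100   read 1 → write 0, move left, go to R
R | ___[0]000100   read 0 → write 0, move right, go to S
S | ___0[0]00100   read 0 → write 0, move stay, go to P
P | ___0[0]00100   read 0 → write 0, move left, go to P
P | ___[0]000100   read 0 → write 0, move left, go to P
P | __[_]0000100   read _ → write 0, move right, go to T
T | __0[0]000100   read 0 → write _, move stay, go to Q
Q | __0[_]000100   read _ → write 1, move stay, go to R
R | __0[1]000100   read 1 → write 0, move left, go to R
R | __[0]0000100   read 0 → write 0, move right, go to S
S | __0[0]000100   read 0 → write 0, move stay, go to P
P | __0[0]000100   read 0 → write 0, move left, go to P
P | __[0]0000100   read 0 → write 0, move left, go to P
P | _[_]00000100   read _ → write 0, move right, go to T
T | _0[0]0000100   read 0 → write _, move stay, go to Q
Q | _0[_]0000100   read _ → write 1, move stay, go to R
R | _0[1]0000100   read 1 → write 0, move left, go to R
R | _[0]00000100   read 0 → write 0, move right, go to S
S | _0[0]0000100   read 0 → write 0, move stay, go to P
P | _0[0]0000100   read 0 → write 0, move left, go to P
P | _[0]00000100   read 0 → write 0, move left, go to P
P | [_]000000100   read _ → write 0, move right, go to T
T | 0[0]00000100   read 0 → write _, move stay, go to Q
Q | 0[_]00000100   read _ → write 1, move stay, go to R
R | 0[1]00000100   read 1 → write 0, move left, go to R
R | [0]000000100   read 0 → write 0, move right, go to S
S | 0[0]00000100
After 38 steps: state S, head at -4, tape 0000000100.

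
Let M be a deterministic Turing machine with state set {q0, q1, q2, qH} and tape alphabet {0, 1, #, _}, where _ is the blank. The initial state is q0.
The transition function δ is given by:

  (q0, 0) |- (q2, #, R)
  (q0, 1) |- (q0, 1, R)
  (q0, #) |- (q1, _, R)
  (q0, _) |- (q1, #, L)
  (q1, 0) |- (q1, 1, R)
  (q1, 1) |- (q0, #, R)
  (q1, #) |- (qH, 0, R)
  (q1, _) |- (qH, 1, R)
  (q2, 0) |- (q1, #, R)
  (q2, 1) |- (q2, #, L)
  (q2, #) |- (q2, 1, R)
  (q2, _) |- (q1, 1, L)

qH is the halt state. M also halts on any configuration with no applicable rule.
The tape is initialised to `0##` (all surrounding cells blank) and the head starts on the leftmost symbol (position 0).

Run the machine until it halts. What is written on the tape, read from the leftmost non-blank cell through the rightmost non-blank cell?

#1##_1

q0 | [0]##____   read 0 → write #, move R, go to q2
q2 | #[#]#____   read # → write 1, move R, go to q2
q2 | #1[#]____   read # → write 1, move R, go to q2
q2 | #11[_]___   read _ → write 1, move L, go to q1
q1 | #1[1]1___   read 1 → write #, move R, go to q0
q0 | #1#[1]___   read 1 → write 1, move R, go to q0
q0 | #1#1[_]__   read _ → write #, move L, go to q1
q1 | #1#[1]#__   read 1 → write #, move R, go to q0
q0 | #1##[#]__   read # → write _, move R, go to q1
q1 | #1##_[_]_   read _ → write 1, move R, go to qH
qH | #1##_1[_]
The non-blank tape span at halt is #1##_1.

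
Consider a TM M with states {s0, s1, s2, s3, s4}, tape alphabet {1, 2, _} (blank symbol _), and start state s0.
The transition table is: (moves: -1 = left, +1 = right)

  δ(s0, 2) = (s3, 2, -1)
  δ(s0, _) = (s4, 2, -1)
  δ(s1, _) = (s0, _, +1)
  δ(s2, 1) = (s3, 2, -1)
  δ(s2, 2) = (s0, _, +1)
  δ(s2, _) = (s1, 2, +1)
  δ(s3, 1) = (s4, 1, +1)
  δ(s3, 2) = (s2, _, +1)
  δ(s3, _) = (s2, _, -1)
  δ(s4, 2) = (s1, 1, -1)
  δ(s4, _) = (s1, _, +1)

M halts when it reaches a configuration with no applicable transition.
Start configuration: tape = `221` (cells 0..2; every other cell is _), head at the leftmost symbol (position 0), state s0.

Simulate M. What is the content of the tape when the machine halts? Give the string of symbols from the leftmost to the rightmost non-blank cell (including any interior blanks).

s0 | __[2]21   read 2 → write 2, move -1, go to s3
s3 | _[_]221   read _ → write _, move -1, go to s2
s2 | [_]_221   read _ → write 2, move +1, go to s1
s1 | 2[_]221   read _ → write _, move +1, go to s0
s0 | 2_[2]21   read 2 → write 2, move -1, go to s3
s3 | 2[_]221   read _ → write _, move -1, go to s2
s2 | [2]_221   read 2 → write _, move +1, go to s0
s0 | _[_]221   read _ → write 2, move -1, go to s4
s4 | [_]2221   read _ → write _, move +1, go to s1
s1 | _[2]221
The non-blank tape span at halt is 2221.

2221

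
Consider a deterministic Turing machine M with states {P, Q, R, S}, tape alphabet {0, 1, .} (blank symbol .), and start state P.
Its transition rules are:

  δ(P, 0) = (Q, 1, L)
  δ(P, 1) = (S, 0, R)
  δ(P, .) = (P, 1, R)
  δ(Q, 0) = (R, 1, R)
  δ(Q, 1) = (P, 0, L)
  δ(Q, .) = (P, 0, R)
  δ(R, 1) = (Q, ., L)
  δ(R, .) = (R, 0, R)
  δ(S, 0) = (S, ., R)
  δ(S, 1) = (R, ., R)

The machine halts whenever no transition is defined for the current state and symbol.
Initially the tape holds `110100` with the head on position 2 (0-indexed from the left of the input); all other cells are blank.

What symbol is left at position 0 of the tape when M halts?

state=P head=2 tape=11[0]100   (P,0)→(Q,1,L)
state=Q head=1 tape=1[1]1100   (Q,1)→(P,0,L)
state=P head=0 tape=[1]01100   (P,1)→(S,0,R)
state=S head=1 tape=0[0]1100   (S,0)→(S,.,R)
state=S head=2 tape=0.[1]100   (S,1)→(R,.,R)
state=R head=3 tape=0..[1]00   (R,1)→(Q,.,L)
state=Q head=2 tape=0.[.].00   (Q,.)→(P,0,R)
state=P head=3 tape=0.0[.]00   (P,.)→(P,1,R)
state=P head=4 tape=0.01[0]0   (P,0)→(Q,1,L)
state=Q head=3 tape=0.0[1]10   (Q,1)→(P,0,L)
state=P head=2 tape=0.[0]010   (P,0)→(Q,1,L)
state=Q head=1 tape=0[.]1010   (Q,.)→(P,0,R)
state=P head=2 tape=00[1]010   (P,1)→(S,0,R)
state=S head=3 tape=000[0]10   (S,0)→(S,.,R)
state=S head=4 tape=000.[1]0   (S,1)→(R,.,R)
state=R head=5 tape=000..[0]
Cell 0 holds 0 when M halts.

0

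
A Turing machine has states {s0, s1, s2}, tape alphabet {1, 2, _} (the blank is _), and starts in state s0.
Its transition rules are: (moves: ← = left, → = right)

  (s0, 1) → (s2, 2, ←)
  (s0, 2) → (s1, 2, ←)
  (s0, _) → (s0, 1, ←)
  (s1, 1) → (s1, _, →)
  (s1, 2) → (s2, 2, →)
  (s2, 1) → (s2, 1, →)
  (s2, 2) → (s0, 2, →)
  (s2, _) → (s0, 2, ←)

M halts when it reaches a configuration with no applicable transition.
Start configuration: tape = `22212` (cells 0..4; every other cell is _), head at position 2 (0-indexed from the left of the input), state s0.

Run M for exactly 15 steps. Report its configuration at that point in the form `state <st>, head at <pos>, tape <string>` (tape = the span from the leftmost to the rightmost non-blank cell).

state=s0 head=2 tape=22[2]12_   (s0,2)→(s1,2,←)
state=s1 head=1 tape=2[2]212_   (s1,2)→(s2,2,→)
state=s2 head=2 tape=22[2]12_   (s2,2)→(s0,2,→)
state=s0 head=3 tape=222[1]2_   (s0,1)→(s2,2,←)
state=s2 head=2 tape=22[2]22_   (s2,2)→(s0,2,→)
state=s0 head=3 tape=222[2]2_   (s0,2)→(s1,2,←)
state=s1 head=2 tape=22[2]22_   (s1,2)→(s2,2,→)
state=s2 head=3 tape=222[2]2_   (s2,2)→(s0,2,→)
state=s0 head=4 tape=2222[2]_   (s0,2)→(s1,2,←)
state=s1 head=3 tape=222[2]2_   (s1,2)→(s2,2,→)
state=s2 head=4 tape=2222[2]_   (s2,2)→(s0,2,→)
state=s0 head=5 tape=22222[_]   (s0,_)→(s0,1,←)
state=s0 head=4 tape=2222[2]1   (s0,2)→(s1,2,←)
state=s1 head=3 tape=222[2]21   (s1,2)→(s2,2,→)
state=s2 head=4 tape=2222[2]1   (s2,2)→(s0,2,→)
state=s0 head=5 tape=22222[1]
After 15 steps: state s0, head at 5, tape 222221.

state s0, head at 5, tape 222221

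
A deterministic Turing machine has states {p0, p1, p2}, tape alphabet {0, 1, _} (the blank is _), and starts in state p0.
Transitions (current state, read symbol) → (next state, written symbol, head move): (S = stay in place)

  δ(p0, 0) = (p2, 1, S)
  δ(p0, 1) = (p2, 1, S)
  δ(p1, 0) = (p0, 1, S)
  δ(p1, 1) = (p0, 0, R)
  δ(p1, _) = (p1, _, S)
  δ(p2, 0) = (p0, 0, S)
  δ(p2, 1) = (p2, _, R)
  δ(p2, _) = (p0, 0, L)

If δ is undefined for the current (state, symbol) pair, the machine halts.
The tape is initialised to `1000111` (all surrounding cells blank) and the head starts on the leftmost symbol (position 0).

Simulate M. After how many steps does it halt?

p0 | [1]000111_   read 1 → write 1, move S, go to p2
p2 | [1]000111_   read 1 → write _, move R, go to p2
p2 | _[0]00111_   read 0 → write 0, move S, go to p0
p0 | _[0]00111_   read 0 → write 1, move S, go to p2
p2 | _[1]00111_   read 1 → write _, move R, go to p2
p2 | __[0]0111_   read 0 → write 0, move S, go to p0
p0 | __[0]0111_   read 0 → write 1, move S, go to p2
p2 | __[1]0111_   read 1 → write _, move R, go to p2
p2 | ___[0]111_   read 0 → write 0, move S, go to p0
p0 | ___[0]111_   read 0 → write 1, move S, go to p2
p2 | ___[1]111_   read 1 → write _, move R, go to p2
p2 | ____[1]11_   read 1 → write _, move R, go to p2
p2 | _____[1]1_   read 1 → write _, move R, go to p2
p2 | ______[1]_   read 1 → write _, move R, go to p2
p2 | _______[_]   read _ → write 0, move L, go to p0
p0 | ______[_]0
M halts after 15 transitions.

15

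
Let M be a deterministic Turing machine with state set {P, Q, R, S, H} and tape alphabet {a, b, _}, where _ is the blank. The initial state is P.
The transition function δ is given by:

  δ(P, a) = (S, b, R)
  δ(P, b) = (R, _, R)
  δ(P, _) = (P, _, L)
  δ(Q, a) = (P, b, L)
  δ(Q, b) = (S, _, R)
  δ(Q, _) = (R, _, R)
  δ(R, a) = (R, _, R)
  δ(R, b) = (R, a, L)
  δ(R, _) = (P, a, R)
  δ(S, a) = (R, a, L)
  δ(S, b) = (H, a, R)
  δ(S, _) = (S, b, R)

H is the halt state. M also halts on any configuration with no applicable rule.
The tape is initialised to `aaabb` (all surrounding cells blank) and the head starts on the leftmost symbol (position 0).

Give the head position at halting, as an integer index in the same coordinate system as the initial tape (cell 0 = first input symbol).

5

P | _[a]aabb_   read a → write b, move R, go to S
S | _b[a]abb_   read a → write a, move L, go to R
R | _[b]aabb_   read b → write a, move L, go to R
R | [_]aaabb_   read _ → write a, move R, go to P
P | a[a]aabb_   read a → write b, move R, go to S
S | ab[a]abb_   read a → write a, move L, go to R
R | a[b]aabb_   read b → write a, move L, go to R
R | [a]aaabb_   read a → write _, move R, go to R
R | _[a]aabb_   read a → write _, move R, go to R
R | __[a]abb_   read a → write _, move R, go to R
R | ___[a]bb_   read a → write _, move R, go to R
R | ____[b]b_   read b → write a, move L, go to R
R | ___[_]ab_   read _ → write a, move R, go to P
P | ___a[a]b_   read a → write b, move R, go to S
S | ___ab[b]_   read b → write a, move R, go to H
H | ___aba[_]
At halt the head is at cell 5.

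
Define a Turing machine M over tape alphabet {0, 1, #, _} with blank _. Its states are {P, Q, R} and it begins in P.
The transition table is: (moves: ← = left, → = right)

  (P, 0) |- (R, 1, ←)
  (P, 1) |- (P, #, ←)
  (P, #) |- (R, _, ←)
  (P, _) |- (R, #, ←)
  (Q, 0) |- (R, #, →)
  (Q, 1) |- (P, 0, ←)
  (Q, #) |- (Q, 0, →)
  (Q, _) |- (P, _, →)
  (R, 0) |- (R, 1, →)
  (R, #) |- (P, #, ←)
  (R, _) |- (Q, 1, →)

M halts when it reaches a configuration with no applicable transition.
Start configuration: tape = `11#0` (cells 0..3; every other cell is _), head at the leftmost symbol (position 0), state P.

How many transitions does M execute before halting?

state=P head=0 tape=__[1]1#0   (P,1)→(P,#,←)
state=P head=-1 tape=_[_]#1#0   (P,_)→(R,#,←)
state=R head=-2 tape=[_]##1#0   (R,_)→(Q,1,→)
state=Q head=-1 tape=1[#]#1#0   (Q,#)→(Q,0,→)
state=Q head=0 tape=10[#]1#0   (Q,#)→(Q,0,→)
state=Q head=1 tape=100[1]#0   (Q,1)→(P,0,←)
state=P head=0 tape=10[0]0#0   (P,0)→(R,1,←)
state=R head=-1 tape=1[0]10#0   (R,0)→(R,1,→)
state=R head=0 tape=11[1]0#0
M halts after 8 transitions.

8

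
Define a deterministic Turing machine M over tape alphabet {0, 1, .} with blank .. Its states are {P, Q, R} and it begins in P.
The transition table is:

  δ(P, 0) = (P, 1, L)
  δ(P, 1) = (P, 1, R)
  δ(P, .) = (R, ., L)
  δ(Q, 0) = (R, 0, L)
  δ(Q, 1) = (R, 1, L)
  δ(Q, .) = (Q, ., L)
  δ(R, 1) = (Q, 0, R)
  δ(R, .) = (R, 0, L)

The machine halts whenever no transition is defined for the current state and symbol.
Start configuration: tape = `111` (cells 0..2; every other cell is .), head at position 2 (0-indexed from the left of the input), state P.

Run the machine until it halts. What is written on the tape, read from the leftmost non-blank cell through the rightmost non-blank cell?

P | 11[1].   read 1 → write 1, move R, go to P
P | 111[.]   read . → write ., move L, go to R
R | 11[1].   read 1 → write 0, move R, go to Q
Q | 110[.]   read . → write ., move L, go to Q
Q | 11[0].   read 0 → write 0, move L, go to R
R | 1[1]0.   read 1 → write 0, move R, go to Q
Q | 10[0].   read 0 → write 0, move L, go to R
R | 1[0]0.
The non-blank tape span at halt is 100.

100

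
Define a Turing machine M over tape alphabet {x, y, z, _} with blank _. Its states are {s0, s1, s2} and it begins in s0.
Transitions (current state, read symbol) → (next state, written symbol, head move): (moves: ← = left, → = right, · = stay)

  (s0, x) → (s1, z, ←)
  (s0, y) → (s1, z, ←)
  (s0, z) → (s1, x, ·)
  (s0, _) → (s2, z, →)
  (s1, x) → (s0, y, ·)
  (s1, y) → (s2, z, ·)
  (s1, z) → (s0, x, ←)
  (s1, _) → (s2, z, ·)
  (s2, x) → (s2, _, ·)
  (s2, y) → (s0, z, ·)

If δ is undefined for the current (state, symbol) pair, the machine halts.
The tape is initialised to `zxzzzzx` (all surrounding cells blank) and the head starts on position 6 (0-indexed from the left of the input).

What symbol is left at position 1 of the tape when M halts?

z

s0 | _zxzzzz[x]   read x → write z, move ←, go to s1
s1 | _zxzzz[z]z   read z → write x, move ←, go to s0
s0 | _zxzz[z]xz   read z → write x, move ·, go to s1
s1 | _zxzz[x]xz   read x → write y, move ·, go to s0
s0 | _zxzz[y]xz   read y → write z, move ←, go to s1
s1 | _zxz[z]zxz   read z → write x, move ←, go to s0
s0 | _zx[z]xzxz   read z → write x, move ·, go to s1
s1 | _zx[x]xzxz   read x → write y, move ·, go to s0
s0 | _zx[y]xzxz   read y → write z, move ←, go to s1
s1 | _z[x]zxzxz   read x → write y, move ·, go to s0
s0 | _z[y]zxzxz   read y → write z, move ←, go to s1
s1 | _[z]zzxzxz   read z → write x, move ←, go to s0
s0 | [_]xzzxzxz   read _ → write z, move →, go to s2
s2 | z[x]zzxzxz   read x → write _, move ·, go to s2
s2 | z[_]zzxzxz
Cell 1 holds z when M halts.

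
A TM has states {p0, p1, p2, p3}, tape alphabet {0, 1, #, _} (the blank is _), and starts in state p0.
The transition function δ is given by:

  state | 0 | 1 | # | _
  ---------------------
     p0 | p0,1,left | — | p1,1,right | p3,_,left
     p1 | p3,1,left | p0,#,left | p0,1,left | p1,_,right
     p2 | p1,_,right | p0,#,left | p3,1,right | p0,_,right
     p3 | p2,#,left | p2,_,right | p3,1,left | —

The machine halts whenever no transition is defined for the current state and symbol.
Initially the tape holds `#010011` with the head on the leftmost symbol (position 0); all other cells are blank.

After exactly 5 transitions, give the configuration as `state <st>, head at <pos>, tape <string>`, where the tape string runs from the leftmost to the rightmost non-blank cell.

state=p0 head=0 tape=_[#]010011   (p0,#)→(p1,1,right)
state=p1 head=1 tape=_1[0]10011   (p1,0)→(p3,1,left)
state=p3 head=0 tape=_[1]110011   (p3,1)→(p2,_,right)
state=p2 head=1 tape=__[1]10011   (p2,1)→(p0,#,left)
state=p0 head=0 tape=_[_]#10011   (p0,_)→(p3,_,left)
state=p3 head=-1 tape=[_]_#10011
After 5 steps: state p3, head at -1, tape #10011.

state p3, head at -1, tape #10011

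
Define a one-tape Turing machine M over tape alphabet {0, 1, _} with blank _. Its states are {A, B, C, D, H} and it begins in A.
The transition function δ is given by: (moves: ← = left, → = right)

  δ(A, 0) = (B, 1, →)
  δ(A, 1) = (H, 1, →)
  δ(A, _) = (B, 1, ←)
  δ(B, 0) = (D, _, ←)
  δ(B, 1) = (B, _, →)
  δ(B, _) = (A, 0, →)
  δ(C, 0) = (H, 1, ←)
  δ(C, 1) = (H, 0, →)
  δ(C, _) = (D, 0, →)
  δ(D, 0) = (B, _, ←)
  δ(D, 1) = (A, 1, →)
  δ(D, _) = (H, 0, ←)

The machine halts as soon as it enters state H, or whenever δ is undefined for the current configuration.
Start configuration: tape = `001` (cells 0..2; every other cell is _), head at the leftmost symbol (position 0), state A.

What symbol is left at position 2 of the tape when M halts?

0

A | [0]01__   read 0 → write 1, move →, go to B
B | 1[0]1__   read 0 → write _, move ←, go to D
D | [1]_1__   read 1 → write 1, move →, go to A
A | 1[_]1__   read _ → write 1, move ←, go to B
B | [1]11__   read 1 → write _, move →, go to B
B | _[1]1__   read 1 → write _, move →, go to B
B | __[1]__   read 1 → write _, move →, go to B
B | ___[_]_   read _ → write 0, move →, go to A
A | ___0[_]   read _ → write 1, move ←, go to B
B | ___[0]1   read 0 → write _, move ←, go to D
D | __[_]_1   read _ → write 0, move ←, go to H
H | _[_]0_1
Cell 2 holds 0 when M halts.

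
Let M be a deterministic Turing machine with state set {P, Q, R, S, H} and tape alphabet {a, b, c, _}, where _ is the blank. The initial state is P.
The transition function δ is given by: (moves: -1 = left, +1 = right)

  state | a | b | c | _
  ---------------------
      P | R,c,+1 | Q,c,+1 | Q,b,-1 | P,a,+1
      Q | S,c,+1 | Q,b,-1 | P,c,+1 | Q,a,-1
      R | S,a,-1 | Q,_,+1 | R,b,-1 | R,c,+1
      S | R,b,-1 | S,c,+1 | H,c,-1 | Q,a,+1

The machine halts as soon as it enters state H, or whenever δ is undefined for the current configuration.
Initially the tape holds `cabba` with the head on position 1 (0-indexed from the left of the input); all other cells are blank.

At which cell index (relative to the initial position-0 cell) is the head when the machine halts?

state=P head=1 tape=c[a]bba___   (P,a)→(R,c,+1)
state=R head=2 tape=cc[b]ba___   (R,b)→(Q,_,+1)
state=Q head=3 tape=cc_[b]a___   (Q,b)→(Q,b,-1)
state=Q head=2 tape=cc[_]ba___   (Q,_)→(Q,a,-1)
state=Q head=1 tape=c[c]aba___   (Q,c)→(P,c,+1)
state=P head=2 tape=cc[a]ba___   (P,a)→(R,c,+1)
state=R head=3 tape=ccc[b]a___   (R,b)→(Q,_,+1)
state=Q head=4 tape=ccc_[a]___   (Q,a)→(S,c,+1)
state=S head=5 tape=ccc_c[_]__   (S,_)→(Q,a,+1)
state=Q head=6 tape=ccc_ca[_]_   (Q,_)→(Q,a,-1)
state=Q head=5 tape=ccc_c[a]a_   (Q,a)→(S,c,+1)
state=S head=6 tape=ccc_cc[a]_   (S,a)→(R,b,-1)
state=R head=5 tape=ccc_c[c]b_   (R,c)→(R,b,-1)
state=R head=4 tape=ccc_[c]bb_   (R,c)→(R,b,-1)
state=R head=3 tape=ccc[_]bbb_   (R,_)→(R,c,+1)
state=R head=4 tape=cccc[b]bb_   (R,b)→(Q,_,+1)
state=Q head=5 tape=cccc_[b]b_   (Q,b)→(Q,b,-1)
state=Q head=4 tape=cccc[_]bb_   (Q,_)→(Q,a,-1)
state=Q head=3 tape=ccc[c]abb_   (Q,c)→(P,c,+1)
state=P head=4 tape=cccc[a]bb_   (P,a)→(R,c,+1)
state=R head=5 tape=ccccc[b]b_   (R,b)→(Q,_,+1)
state=Q head=6 tape=ccccc_[b]_   (Q,b)→(Q,b,-1)
state=Q head=5 tape=ccccc[_]b_   (Q,_)→(Q,a,-1)
state=Q head=4 tape=cccc[c]ab_   (Q,c)→(P,c,+1)
state=P head=5 tape=ccccc[a]b_   (P,a)→(R,c,+1)
state=R head=6 tape=cccccc[b]_   (R,b)→(Q,_,+1)
state=Q head=7 tape=cccccc_[_]   (Q,_)→(Q,a,-1)
state=Q head=6 tape=cccccc[_]a   (Q,_)→(Q,a,-1)
state=Q head=5 tape=ccccc[c]aa   (Q,c)→(P,c,+1)
state=P head=6 tape=cccccc[a]a   (P,a)→(R,c,+1)
state=R head=7 tape=ccccccc[a]   (R,a)→(S,a,-1)
state=S head=6 tape=cccccc[c]a   (S,c)→(H,c,-1)
state=H head=5 tape=ccccc[c]ca
At halt the head is at cell 5.

5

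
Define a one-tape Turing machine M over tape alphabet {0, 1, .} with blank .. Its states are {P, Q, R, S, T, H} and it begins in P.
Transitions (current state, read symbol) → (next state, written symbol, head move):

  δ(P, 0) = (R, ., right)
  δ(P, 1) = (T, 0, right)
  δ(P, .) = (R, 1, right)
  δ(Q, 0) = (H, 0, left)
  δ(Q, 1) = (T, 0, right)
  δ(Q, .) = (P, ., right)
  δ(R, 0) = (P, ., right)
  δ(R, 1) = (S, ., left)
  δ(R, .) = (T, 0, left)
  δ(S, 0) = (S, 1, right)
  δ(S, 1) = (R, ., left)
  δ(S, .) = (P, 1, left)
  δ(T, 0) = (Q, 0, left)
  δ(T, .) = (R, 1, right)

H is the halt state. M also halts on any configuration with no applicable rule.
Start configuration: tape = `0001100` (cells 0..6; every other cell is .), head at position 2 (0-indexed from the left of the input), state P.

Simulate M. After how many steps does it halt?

17

state=P head=2 tape=...00[0]1100   (P,0)→(R,.,right)
state=R head=3 tape=...00.[1]100   (R,1)→(S,.,left)
state=S head=2 tape=...00[.].100   (S,.)→(P,1,left)
state=P head=1 tape=...0[0]1.100   (P,0)→(R,.,right)
state=R head=2 tape=...0.[1].100   (R,1)→(S,.,left)
state=S head=1 tape=...0[.]..100   (S,.)→(P,1,left)
state=P head=0 tape=...[0]1..100   (P,0)→(R,.,right)
state=R head=1 tape=....[1]..100   (R,1)→(S,.,left)
state=S head=0 tape=...[.]...100   (S,.)→(P,1,left)
state=P head=-1 tape=..[.]1...100   (P,.)→(R,1,right)
state=R head=0 tape=..1[1]...100   (R,1)→(S,.,left)
state=S head=-1 tape=..[1]....100   (S,1)→(R,.,left)
state=R head=-2 tape=.[.].....100   (R,.)→(T,0,left)
state=T head=-3 tape=[.]0.....100   (T,.)→(R,1,right)
state=R head=-2 tape=1[0].....100   (R,0)→(P,.,right)
state=P head=-1 tape=1.[.]....100   (P,.)→(R,1,right)
state=R head=0 tape=1.1[.]...100   (R,.)→(T,0,left)
state=T head=-1 tape=1.[1]0...100
M halts after 17 transitions.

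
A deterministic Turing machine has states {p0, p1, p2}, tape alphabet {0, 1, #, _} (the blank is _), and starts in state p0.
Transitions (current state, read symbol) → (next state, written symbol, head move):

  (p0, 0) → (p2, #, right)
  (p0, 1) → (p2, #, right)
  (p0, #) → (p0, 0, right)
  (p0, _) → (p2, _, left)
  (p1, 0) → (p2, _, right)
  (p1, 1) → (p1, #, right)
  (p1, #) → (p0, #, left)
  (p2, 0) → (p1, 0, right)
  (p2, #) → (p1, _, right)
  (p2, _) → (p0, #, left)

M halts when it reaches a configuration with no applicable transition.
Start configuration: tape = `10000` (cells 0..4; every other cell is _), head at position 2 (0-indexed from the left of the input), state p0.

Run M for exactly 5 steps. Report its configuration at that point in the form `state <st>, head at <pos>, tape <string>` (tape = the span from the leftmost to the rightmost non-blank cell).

state p2, head at 3, tape 10#0_#

state=p0 head=2 tape=10[0]00_   (p0,0)→(p2,#,right)
state=p2 head=3 tape=10#[0]0_   (p2,0)→(p1,0,right)
state=p1 head=4 tape=10#0[0]_   (p1,0)→(p2,_,right)
state=p2 head=5 tape=10#0_[_]   (p2,_)→(p0,#,left)
state=p0 head=4 tape=10#0[_]#   (p0,_)→(p2,_,left)
state=p2 head=3 tape=10#[0]_#
After 5 steps: state p2, head at 3, tape 10#0_#.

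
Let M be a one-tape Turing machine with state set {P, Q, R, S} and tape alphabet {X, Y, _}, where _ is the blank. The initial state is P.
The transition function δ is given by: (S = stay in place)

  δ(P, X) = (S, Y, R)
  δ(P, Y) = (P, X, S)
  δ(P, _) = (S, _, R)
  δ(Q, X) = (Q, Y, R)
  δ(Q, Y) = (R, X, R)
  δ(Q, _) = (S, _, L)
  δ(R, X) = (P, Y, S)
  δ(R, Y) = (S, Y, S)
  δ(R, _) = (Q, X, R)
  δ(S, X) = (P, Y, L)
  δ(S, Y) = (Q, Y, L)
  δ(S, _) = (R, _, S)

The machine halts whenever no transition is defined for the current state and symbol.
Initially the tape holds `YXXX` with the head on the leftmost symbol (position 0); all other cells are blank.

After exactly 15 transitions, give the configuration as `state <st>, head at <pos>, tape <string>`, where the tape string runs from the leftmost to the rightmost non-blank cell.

state P, head at 2, tape YXYY

state=P head=0 tape=[Y]XXX   (P,Y)→(P,X,S)
state=P head=0 tape=[X]XXX   (P,X)→(S,Y,R)
state=S head=1 tape=Y[X]XX   (S,X)→(P,Y,L)
state=P head=0 tape=[Y]YXX   (P,Y)→(P,X,S)
state=P head=0 tape=[X]YXX   (P,X)→(S,Y,R)
state=S head=1 tape=Y[Y]XX   (S,Y)→(Q,Y,L)
state=Q head=0 tape=[Y]YXX   (Q,Y)→(R,X,R)
state=R head=1 tape=X[Y]XX   (R,Y)→(S,Y,S)
state=S head=1 tape=X[Y]XX   (S,Y)→(Q,Y,L)
state=Q head=0 tape=[X]YXX   (Q,X)→(Q,Y,R)
state=Q head=1 tape=Y[Y]XX   (Q,Y)→(R,X,R)
state=R head=2 tape=YX[X]X   (R,X)→(P,Y,S)
state=P head=2 tape=YX[Y]X   (P,Y)→(P,X,S)
state=P head=2 tape=YX[X]X   (P,X)→(S,Y,R)
state=S head=3 tape=YXY[X]   (S,X)→(P,Y,L)
state=P head=2 tape=YX[Y]Y
After 15 steps: state P, head at 2, tape YXYY.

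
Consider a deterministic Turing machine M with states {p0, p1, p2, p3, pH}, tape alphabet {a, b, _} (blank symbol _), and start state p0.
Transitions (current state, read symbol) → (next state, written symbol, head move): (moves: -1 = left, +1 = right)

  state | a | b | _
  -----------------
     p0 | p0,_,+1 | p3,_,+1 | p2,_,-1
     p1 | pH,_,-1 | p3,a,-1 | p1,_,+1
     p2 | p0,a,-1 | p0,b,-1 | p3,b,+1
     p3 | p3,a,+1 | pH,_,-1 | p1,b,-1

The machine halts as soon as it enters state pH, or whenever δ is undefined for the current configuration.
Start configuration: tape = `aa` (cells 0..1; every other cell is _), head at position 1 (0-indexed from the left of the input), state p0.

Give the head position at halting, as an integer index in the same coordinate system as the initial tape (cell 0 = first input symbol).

1

p0 | a[a]_   read a → write _, move +1, go to p0
p0 | a_[_]   read _ → write _, move -1, go to p2
p2 | a[_]_   read _ → write b, move +1, go to p3
p3 | ab[_]   read _ → write b, move -1, go to p1
p1 | a[b]b   read b → write a, move -1, go to p3
p3 | [a]ab   read a → write a, move +1, go to p3
p3 | a[a]b   read a → write a, move +1, go to p3
p3 | aa[b]   read b → write _, move -1, go to pH
pH | a[a]_
At halt the head is at cell 1.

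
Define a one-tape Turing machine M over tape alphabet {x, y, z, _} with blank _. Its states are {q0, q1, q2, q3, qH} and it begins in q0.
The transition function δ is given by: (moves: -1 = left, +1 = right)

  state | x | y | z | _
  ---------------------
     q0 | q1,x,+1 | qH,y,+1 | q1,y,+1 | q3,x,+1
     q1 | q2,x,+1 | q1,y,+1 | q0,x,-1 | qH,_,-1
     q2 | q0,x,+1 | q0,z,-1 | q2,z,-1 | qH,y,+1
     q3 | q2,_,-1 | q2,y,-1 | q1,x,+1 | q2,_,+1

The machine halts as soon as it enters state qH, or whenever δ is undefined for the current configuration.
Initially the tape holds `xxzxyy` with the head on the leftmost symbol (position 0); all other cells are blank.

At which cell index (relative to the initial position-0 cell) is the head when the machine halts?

state=q0 head=0 tape=[x]xzxyy__   (q0,x)→(q1,x,+1)
state=q1 head=1 tape=x[x]zxyy__   (q1,x)→(q2,x,+1)
state=q2 head=2 tape=xx[z]xyy__   (q2,z)→(q2,z,-1)
state=q2 head=1 tape=x[x]zxyy__   (q2,x)→(q0,x,+1)
state=q0 head=2 tape=xx[z]xyy__   (q0,z)→(q1,y,+1)
state=q1 head=3 tape=xxy[x]yy__   (q1,x)→(q2,x,+1)
state=q2 head=4 tape=xxyx[y]y__   (q2,y)→(q0,z,-1)
state=q0 head=3 tape=xxy[x]zy__   (q0,x)→(q1,x,+1)
state=q1 head=4 tape=xxyx[z]y__   (q1,z)→(q0,x,-1)
state=q0 head=3 tape=xxy[x]xy__   (q0,x)→(q1,x,+1)
state=q1 head=4 tape=xxyx[x]y__   (q1,x)→(q2,x,+1)
state=q2 head=5 tape=xxyxx[y]__   (q2,y)→(q0,z,-1)
state=q0 head=4 tape=xxyx[x]z__   (q0,x)→(q1,x,+1)
state=q1 head=5 tape=xxyxx[z]__   (q1,z)→(q0,x,-1)
state=q0 head=4 tape=xxyx[x]x__   (q0,x)→(q1,x,+1)
state=q1 head=5 tape=xxyxx[x]__   (q1,x)→(q2,x,+1)
state=q2 head=6 tape=xxyxxx[_]_   (q2,_)→(qH,y,+1)
state=qH head=7 tape=xxyxxxy[_]
At halt the head is at cell 7.

7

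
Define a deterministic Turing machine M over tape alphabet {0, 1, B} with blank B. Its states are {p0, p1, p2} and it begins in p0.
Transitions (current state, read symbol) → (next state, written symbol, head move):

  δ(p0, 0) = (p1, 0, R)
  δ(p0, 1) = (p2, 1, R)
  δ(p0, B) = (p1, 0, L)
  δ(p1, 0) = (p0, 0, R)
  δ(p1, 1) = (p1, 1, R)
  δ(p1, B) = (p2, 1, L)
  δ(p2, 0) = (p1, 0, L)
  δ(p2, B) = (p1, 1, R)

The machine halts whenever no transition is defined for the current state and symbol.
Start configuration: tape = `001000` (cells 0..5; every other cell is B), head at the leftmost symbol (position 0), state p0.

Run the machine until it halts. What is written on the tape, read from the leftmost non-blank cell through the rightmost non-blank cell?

state=p0 head=0 tape=[0]01000BBB   (p0,0)→(p1,0,R)
state=p1 head=1 tape=0[0]1000BBB   (p1,0)→(p0,0,R)
state=p0 head=2 tape=00[1]000BBB   (p0,1)→(p2,1,R)
state=p2 head=3 tape=001[0]00BBB   (p2,0)→(p1,0,L)
state=p1 head=2 tape=00[1]000BBB   (p1,1)→(p1,1,R)
state=p1 head=3 tape=001[0]00BBB   (p1,0)→(p0,0,R)
state=p0 head=4 tape=0010[0]0BBB   (p0,0)→(p1,0,R)
state=p1 head=5 tape=00100[0]BBB   (p1,0)→(p0,0,R)
state=p0 head=6 tape=001000[B]BB   (p0,B)→(p1,0,L)
state=p1 head=5 tape=00100[0]0BB   (p1,0)→(p0,0,R)
state=p0 head=6 tape=001000[0]BB   (p0,0)→(p1,0,R)
state=p1 head=7 tape=0010000[B]B   (p1,B)→(p2,1,L)
state=p2 head=6 tape=001000[0]1B   (p2,0)→(p1,0,L)
state=p1 head=5 tape=00100[0]01B   (p1,0)→(p0,0,R)
state=p0 head=6 tape=001000[0]1B   (p0,0)→(p1,0,R)
state=p1 head=7 tape=0010000[1]B   (p1,1)→(p1,1,R)
state=p1 head=8 tape=00100001[B]   (p1,B)→(p2,1,L)
state=p2 head=7 tape=0010000[1]1
The non-blank tape span at halt is 001000011.

001000011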